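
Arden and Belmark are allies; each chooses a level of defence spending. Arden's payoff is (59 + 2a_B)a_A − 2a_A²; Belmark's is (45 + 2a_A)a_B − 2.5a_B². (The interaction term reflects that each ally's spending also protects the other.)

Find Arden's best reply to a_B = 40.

Expanding Arden's payoff: 59a_A + 2a_Ba_A − 2a_A².
∂π/∂a_A = 59 + 2a_B − 4a_A = 0, so a_A = 14.75 + 0.5a_B.
At a_B = 40: a_A = 14.75 + 0.5·40 = 34.75.

34.75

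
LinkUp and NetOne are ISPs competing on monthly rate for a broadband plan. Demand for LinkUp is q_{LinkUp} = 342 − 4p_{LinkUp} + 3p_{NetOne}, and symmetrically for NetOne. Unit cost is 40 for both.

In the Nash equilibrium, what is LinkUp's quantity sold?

LinkUp's profit: π = (p_{LinkUp} − 40)(342 − 4p_{LinkUp} + 3p_{NetOne}).
∂π/∂p_{LinkUp} = 502 − 8p_{LinkUp} + 3p_{NetOne} = 0 ⇒ p_{LinkUp} = 62.75 + 0.375p_{NetOne}.
Setting p_{LinkUp} = p_{NetOne} in the reaction function: p_{LinkUp} = 62.75 + 0.375p_{LinkUp}, so p_{LinkUp} = 62.75 / 0.625 = 100.4.
q_{LinkUp} = 342 − 4·100.4 + 3·100.4 = 241.6.

241.6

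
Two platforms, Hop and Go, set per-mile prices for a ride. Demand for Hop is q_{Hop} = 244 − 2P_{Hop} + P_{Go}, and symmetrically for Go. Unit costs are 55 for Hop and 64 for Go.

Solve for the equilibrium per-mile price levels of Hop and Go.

Hop's profit: π = (P_{Hop} − 55)(244 − 2P_{Hop} + P_{Go}).
∂π/∂P_{Hop} = 354 − 4P_{Hop} + P_{Go} = 0 ⇒ P_{Hop} = 88.5 + 0.25P_{Go}.
Similarly P_{Go} = 93 + 0.25P_{Hop}.
Solving the two reaction functions simultaneously: (1 − (0.25)(0.25))P_{Hop} = 88.5 + 0.25·93, so 0.9375P_{Hop} = 111.75 and P_{Hop} = 119.2.
Then P_{Go} = 93 + 0.25·119.2 = 122.8.

119.2, 122.8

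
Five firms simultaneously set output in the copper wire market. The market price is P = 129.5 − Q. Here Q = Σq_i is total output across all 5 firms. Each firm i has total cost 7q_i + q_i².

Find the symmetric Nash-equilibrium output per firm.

15.3125

A representative firm's profit is π_i = q_i(129.5 − Q) − 7q_i − q_i², with Q = q_i + Σ_{j≠i} q_j.
First-order condition: 122.5 − 4q_i − Σ_{j≠i} q_j = 0.
Imposing symmetry (q_j = q for all j) turns Σ_{j≠i} q_j into 4q, so 122.5 = 8q and q = 15.3125.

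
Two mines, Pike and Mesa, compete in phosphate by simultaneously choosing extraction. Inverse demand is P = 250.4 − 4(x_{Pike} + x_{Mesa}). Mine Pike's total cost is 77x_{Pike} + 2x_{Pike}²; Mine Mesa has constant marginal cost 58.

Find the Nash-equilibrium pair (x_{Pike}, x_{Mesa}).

7.72, 20.19

Mine Pike's profit: π = x_{Pike}(250.4 − 4(x_{Pike} + x_{Mesa})) − 77x_{Pike} − 2x_{Pike}².
∂π/∂x_{Pike} = 173.4 − 12x_{Pike} − 4x_{Mesa} = 0, so x_{Pike} = 14.45 − (1/3)x_{Mesa}.
For Mesa: ∂π/∂x_{Mesa} = 192.4 − 8x_{Mesa} − 4x_{Pike} = 0 ⇒ x_{Mesa} = 24.05 − 0.5x_{Pike}.
Plugging x_{Mesa} into Pike's best response: x_{Pike} = 14.45 − (1/3)(24.05 − 0.5x_{Pike}) ⇒ (5/6)x_{Pike} = 193/30, so x_{Pike} = 7.72.
Then x_{Mesa} = 24.05 − 0.5·7.72 = 20.19.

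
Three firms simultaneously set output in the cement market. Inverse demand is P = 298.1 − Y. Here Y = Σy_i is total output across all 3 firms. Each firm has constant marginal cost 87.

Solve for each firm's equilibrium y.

A representative firm's profit is π_i = y_i(298.1 − Y) − 87y_i, with Y = y_i + Σ_{j≠i} y_j.
First-order condition: 211.1 − 2y_i − Σ_{j≠i} y_j = 0.
Imposing symmetry (y_j = y for all j) turns Σ_{j≠i} y_j into 2y, so 211.1 = 4y and y = 52.775.

52.775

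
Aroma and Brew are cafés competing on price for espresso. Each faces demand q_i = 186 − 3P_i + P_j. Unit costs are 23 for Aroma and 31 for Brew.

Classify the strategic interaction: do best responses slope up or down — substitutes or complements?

strategic complements

Aroma's profit: π = (P_{Aroma} − 23)(186 − 3P_{Aroma} + P_{Brew}).
∂π/∂P_{Aroma} = 255 − 6P_{Aroma} + P_{Brew} = 0 ⇒ P_{Aroma} = 42.5 + (1/6)P_{Brew}.
The best-response slope dP_{Aroma}/dP_{Brew} = 1/6 > 0: the reaction function is upward-sloping, so the choices are strategic complements.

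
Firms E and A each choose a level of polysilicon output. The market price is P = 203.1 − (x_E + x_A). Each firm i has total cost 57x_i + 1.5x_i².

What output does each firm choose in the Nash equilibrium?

24.35

Firm E's profit: π = x_E(203.1 − (x_E + x_A)) − 57x_E − 1.5x_E².
∂π/∂x_E = 146.1 − 5x_E − x_A = 0, so x_E = 29.22 − 0.2x_A.
Setting x_E = x_A in the reaction function: x_E = 29.22 − 0.2x_E, so x_E = 29.22 / 1.2 = 24.35.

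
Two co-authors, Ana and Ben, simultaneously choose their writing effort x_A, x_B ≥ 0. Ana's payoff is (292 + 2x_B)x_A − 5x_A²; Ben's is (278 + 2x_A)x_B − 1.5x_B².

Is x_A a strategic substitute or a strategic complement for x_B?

Expanding Ana's payoff: 292x_A + 2x_Bx_A − 5x_A².
∂π/∂x_A = 292 + 2x_B − 10x_A = 0, so x_A = 29.2 + 0.2x_B.
The best-response slope dx_A/dx_B = 0.2 > 0: the reaction function is upward-sloping, so the choices are strategic complements.

strategic complements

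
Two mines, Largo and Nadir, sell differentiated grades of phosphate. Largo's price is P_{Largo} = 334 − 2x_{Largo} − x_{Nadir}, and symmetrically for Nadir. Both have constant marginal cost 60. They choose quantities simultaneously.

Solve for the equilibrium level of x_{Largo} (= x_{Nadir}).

54.8

Mine Largo's profit: π = x_{Largo}(334 − 2x_{Largo} − x_{Nadir}) − 60x_{Largo}.
∂π/∂x_{Largo} = 274 − 4x_{Largo} − x_{Nadir} = 0 ⇒ x_{Largo} = 68.5 − 0.25x_{Nadir}.
Setting x_{Largo} = x_{Nadir} in the reaction function: x_{Largo} = 68.5 − 0.25x_{Largo}, so x_{Largo} = 68.5 / 1.25 = 54.8.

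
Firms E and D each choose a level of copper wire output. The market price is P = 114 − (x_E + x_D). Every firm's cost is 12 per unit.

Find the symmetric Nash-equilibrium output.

Firm E's profit: π = x_E(114 − (x_E + x_D)) − 12x_E.
∂π/∂x_E = 102 − 2x_E − x_D = 0, so x_E = 51 − 0.5x_D.
By symmetry x_D = x_E; substituting into the reaction function, 1.5x_E = 51 and x_E = 34.

34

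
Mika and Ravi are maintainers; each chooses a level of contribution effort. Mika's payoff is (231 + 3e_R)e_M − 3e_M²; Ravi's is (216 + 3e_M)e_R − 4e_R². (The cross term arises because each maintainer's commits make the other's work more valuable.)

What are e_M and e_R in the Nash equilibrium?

64, 51

Expanding Mika's payoff: 231e_M + 3e_Re_M − 3e_M².
∂π/∂e_M = 231 + 3e_R − 6e_M = 0, so e_M = 38.5 + 0.5e_R.
Likewise for Ravi: e_R = 27 + 0.375e_M.
Solving the two reaction functions simultaneously: (1 − (0.5)(0.375))e_M = 38.5 + 0.5·27, so 0.8125e_M = 52 and e_M = 64.
Then e_R = 27 + 0.375·64 = 51.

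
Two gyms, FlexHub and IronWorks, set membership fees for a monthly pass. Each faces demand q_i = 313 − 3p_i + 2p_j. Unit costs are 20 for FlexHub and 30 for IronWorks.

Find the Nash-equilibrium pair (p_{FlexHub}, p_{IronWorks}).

FlexHub's profit: π = (p_{FlexHub} − 20)(313 − 3p_{FlexHub} + 2p_{IronWorks}).
∂π/∂p_{FlexHub} = 373 − 6p_{FlexHub} + 2p_{IronWorks} = 0 ⇒ p_{FlexHub} = 373/6 + (1/3)p_{IronWorks}.
Similarly p_{IronWorks} = 403/6 + (1/3)p_{FlexHub}.
Plugging p_{IronWorks} into FlexHub's best response: p_{FlexHub} = 373/6 + (1/3)(403/6 + (1/3)p_{FlexHub}) ⇒ (8/9)p_{FlexHub} = 761/9, so p_{FlexHub} = 95.125.
Then p_{IronWorks} = 403/6 + (1/3)·95.125 = 98.875.

95.125, 98.875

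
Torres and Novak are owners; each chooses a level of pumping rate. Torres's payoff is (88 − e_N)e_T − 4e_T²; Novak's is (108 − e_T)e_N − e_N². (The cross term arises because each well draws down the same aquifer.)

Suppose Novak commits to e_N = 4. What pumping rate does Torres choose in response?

10.5

Expanding Torres's payoff: 88e_T − e_Ne_T − 4e_T².
∂π/∂e_T = 88 − e_N − 8e_T = 0, so e_T = 11 − 0.125e_N.
At e_N = 4: e_T = 11 − 0.125·4 = 10.5.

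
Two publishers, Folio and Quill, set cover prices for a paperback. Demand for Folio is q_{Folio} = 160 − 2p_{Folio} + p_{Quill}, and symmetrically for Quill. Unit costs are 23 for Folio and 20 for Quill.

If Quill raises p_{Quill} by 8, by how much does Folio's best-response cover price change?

Folio's profit: π = (p_{Folio} − 23)(160 − 2p_{Folio} + p_{Quill}).
∂π/∂p_{Folio} = 206 − 4p_{Folio} + p_{Quill} = 0 ⇒ p_{Folio} = 51.5 + 0.25p_{Quill}.
The reaction-function slope is 0.25, so an 8-unit rise in p_{Quill} moves p_{Folio} by 0.25 × 8 = 2. Folio's best response rises — the actions are strategic complements.

2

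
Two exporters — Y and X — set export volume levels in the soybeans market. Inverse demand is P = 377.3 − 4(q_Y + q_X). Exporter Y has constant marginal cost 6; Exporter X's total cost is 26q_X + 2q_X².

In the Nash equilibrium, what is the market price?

158.52

Exporter Y's profit: π = q_Y(377.3 − 4(q_Y + q_X)) − 6q_Y.
∂π/∂q_Y = 371.3 − 8q_Y − 4q_X = 0, so q_Y = 46.4125 − 0.5q_X.
For X: ∂π/∂q_X = 351.3 − 12q_X − 4q_Y = 0 ⇒ q_X = 29.275 − (1/3)q_Y.
Plugging q_X into Y's best response: q_Y = 46.4125 − 0.5(29.275 − (1/3)q_Y) ⇒ (5/6)q_Y = 31.775, so q_Y = 38.13.
Then q_X = 29.275 − (1/3)·38.13 = 16.565.
Equilibrium price: P = 377.3 − 4·54.695 = 158.52.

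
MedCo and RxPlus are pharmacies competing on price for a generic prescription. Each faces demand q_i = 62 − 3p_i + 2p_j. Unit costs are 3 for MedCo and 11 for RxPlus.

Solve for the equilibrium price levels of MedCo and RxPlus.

MedCo's profit: π = (p_{MedCo} − 3)(62 − 3p_{MedCo} + 2p_{RxPlus}).
∂π/∂p_{MedCo} = 71 − 6p_{MedCo} + 2p_{RxPlus} = 0 ⇒ p_{MedCo} = 71/6 + (1/3)p_{RxPlus}.
Similarly p_{RxPlus} = 95/6 + (1/3)p_{MedCo}.
Plugging p_{RxPlus} into MedCo's best response: p_{MedCo} = 71/6 + (1/3)(95/6 + (1/3)p_{MedCo}) ⇒ (8/9)p_{MedCo} = 154/9, so p_{MedCo} = 19.25.
Then p_{RxPlus} = 95/6 + (1/3)·19.25 = 22.25.

19.25, 22.25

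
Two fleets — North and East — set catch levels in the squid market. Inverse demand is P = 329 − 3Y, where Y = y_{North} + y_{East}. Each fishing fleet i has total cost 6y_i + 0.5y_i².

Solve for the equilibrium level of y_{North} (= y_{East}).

Fishing fleet North's profit: π = y_{North}(329 − 3(y_{North} + y_{East})) − 6y_{North} − 0.5y_{North}².
∂π/∂y_{North} = 323 − 7y_{North} − 3y_{East} = 0, so y_{North} = 323/7 − (3/7)y_{East}.
The game is symmetric, so in equilibrium y_{East} = y_{North}: the reaction function gives (10/7)y_{North} = 323/7, hence y_{North} = 32.3.

32.3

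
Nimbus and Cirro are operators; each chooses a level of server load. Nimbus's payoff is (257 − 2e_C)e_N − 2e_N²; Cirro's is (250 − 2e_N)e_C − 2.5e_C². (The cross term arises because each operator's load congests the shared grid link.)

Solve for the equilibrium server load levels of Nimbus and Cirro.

49.0625, 30.375

Expanding Nimbus's payoff: 257e_N − 2e_Ce_N − 2e_N².
∂π/∂e_N = 257 − 2e_C − 4e_N = 0, so e_N = 64.25 − 0.5e_C.
Likewise for Cirro: e_C = 50 − 0.4e_N.
Solving the two reaction functions simultaneously: (1 − (−0.5)(−0.4))e_N = 64.25 − 0.5·50, so 0.8e_N = 39.25 and e_N = 49.0625.
Then e_C = 50 − 0.4·49.0625 = 30.375.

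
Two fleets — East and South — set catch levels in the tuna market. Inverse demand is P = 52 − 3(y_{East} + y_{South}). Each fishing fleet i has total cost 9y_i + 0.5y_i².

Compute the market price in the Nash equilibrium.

Fishing fleet East's profit: π = y_{East}(52 − 3(y_{East} + y_{South})) − 9y_{East} − 0.5y_{East}².
∂π/∂y_{East} = 43 − 7y_{East} − 3y_{South} = 0, so y_{East} = 43/7 − (3/7)y_{South}.
By symmetry y_{South} = y_{East}; substituting into the reaction function, (10/7)y_{East} = 43/7 and y_{East} = 4.3.
Equilibrium price: P = 52 − 3·8.6 = 26.2.

26.2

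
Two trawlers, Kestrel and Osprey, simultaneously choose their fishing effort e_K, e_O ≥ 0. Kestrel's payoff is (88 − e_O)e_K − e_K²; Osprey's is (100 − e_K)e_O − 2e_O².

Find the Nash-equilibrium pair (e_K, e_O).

36, 16

Expanding Kestrel's payoff: 88e_K − e_Oe_K − e_K².
∂π/∂e_K = 88 − e_O − 2e_K = 0, so e_K = 44 − 0.5e_O.
Likewise for Osprey: e_O = 25 − 0.25e_K.
Plugging e_O into Kestrel's best response: e_K = 44 − 0.5(25 − 0.25e_K) ⇒ 0.875e_K = 31.5, so e_K = 36.
Then e_O = 25 − 0.25·36 = 16.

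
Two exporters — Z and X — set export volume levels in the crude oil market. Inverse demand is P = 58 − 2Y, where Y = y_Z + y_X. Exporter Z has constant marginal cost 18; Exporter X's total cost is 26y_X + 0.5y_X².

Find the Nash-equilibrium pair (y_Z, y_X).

8.5, 3

Exporter Z's profit: π = y_Z(58 − 2(y_Z + y_X)) − 18y_Z.
∂π/∂y_Z = 40 − 4y_Z − 2y_X = 0, so y_Z = 10 − 0.5y_X.
For X: ∂π/∂y_X = 32 − 5y_X − 2y_Z = 0 ⇒ y_X = 6.4 − 0.4y_Z.
Plugging y_X into Z's best response: y_Z = 10 − 0.5(6.4 − 0.4y_Z) ⇒ 0.8y_Z = 6.8, so y_Z = 8.5.
Then y_X = 6.4 − 0.4·8.5 = 3.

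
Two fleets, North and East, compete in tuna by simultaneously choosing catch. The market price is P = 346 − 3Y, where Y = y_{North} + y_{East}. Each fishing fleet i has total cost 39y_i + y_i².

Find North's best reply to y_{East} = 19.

Fishing fleet North's profit: π = y_{North}(346 − 3(y_{North} + y_{East})) − 39y_{North} − y_{North}².
∂π/∂y_{North} = 307 − 8y_{North} − 3y_{East} = 0, so y_{North} = 38.375 − 0.375y_{East}.
At y_{East} = 19: y_{North} = 38.375 − 0.375·19 = 31.25.

31.25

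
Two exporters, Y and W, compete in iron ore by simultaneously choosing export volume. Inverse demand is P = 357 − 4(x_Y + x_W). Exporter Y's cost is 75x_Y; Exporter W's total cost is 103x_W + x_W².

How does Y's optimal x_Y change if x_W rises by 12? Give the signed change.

Exporter Y's profit: π = x_Y(357 − 4(x_Y + x_W)) − 75x_Y.
∂π/∂x_Y = 282 − 8x_Y − 4x_W = 0, so x_Y = 35.25 − 0.5x_W.
The reaction-function slope is −0.5, so a 12-unit rise in x_W moves x_Y by −0.5 × 12 = −6. Y's best response falls — the actions are strategic substitutes.

-6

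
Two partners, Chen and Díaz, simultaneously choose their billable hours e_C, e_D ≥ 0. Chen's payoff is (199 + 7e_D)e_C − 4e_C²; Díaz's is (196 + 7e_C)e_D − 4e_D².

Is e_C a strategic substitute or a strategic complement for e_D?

Expanding Chen's payoff: 199e_C + 7e_De_C − 4e_C².
∂π/∂e_C = 199 + 7e_D − 8e_C = 0, so e_C = 24.875 + 0.875e_D.
The best-response slope de_C/de_D = 0.875 > 0: the reaction function is upward-sloping, so the choices are strategic complements.

strategic complements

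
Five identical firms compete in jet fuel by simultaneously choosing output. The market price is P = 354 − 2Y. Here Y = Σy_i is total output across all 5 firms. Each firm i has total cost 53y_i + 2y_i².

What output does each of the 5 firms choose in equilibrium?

A representative firm's profit is π_i = y_i(354 − 2Y) − 53y_i − 2y_i², with Y = y_i + Σ_{j≠i} y_j.
First-order condition: 301 − 8y_i − 2Σ_{j≠i} y_j = 0.
Imposing symmetry (y_j = y for all j) turns Σ_{j≠i} y_j into 4y, so 301 = 16y and y = 18.8125.

18.8125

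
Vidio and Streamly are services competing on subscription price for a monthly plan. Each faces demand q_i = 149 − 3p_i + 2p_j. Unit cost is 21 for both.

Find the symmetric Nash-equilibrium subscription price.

53

Vidio's profit: π = (p_{Vidio} − 21)(149 − 3p_{Vidio} + 2p_{Streamly}).
∂π/∂p_{Vidio} = 212 − 6p_{Vidio} + 2p_{Streamly} = 0 ⇒ p_{Vidio} = 106/3 + (1/3)p_{Streamly}.
The game is symmetric, so in equilibrium p_{Streamly} = p_{Vidio}: the reaction function gives (2/3)p_{Vidio} = 106/3, hence p_{Vidio} = 53.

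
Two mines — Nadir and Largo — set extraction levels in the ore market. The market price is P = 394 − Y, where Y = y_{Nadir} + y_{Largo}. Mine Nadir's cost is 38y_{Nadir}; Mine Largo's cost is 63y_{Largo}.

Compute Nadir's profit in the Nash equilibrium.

Mine Nadir's profit: π = y_{Nadir}(394 − (y_{Nadir} + y_{Largo})) − 38y_{Nadir}.
∂π/∂y_{Nadir} = 356 − 2y_{Nadir} − y_{Largo} = 0, so y_{Nadir} = 178 − 0.5y_{Largo}.
By the same steps for Largo: y_{Largo} = 165.5 − 0.5y_{Nadir}.
Plugging y_{Largo} into Nadir's best response: y_{Nadir} = 178 − 0.5(165.5 − 0.5y_{Nadir}) ⇒ 0.75y_{Nadir} = 95.25, so y_{Nadir} = 127.
Then y_{Largo} = 165.5 − 0.5·127 = 102.
Price P = 394 − 229 = 165.
Nadir's profit: (165 − 38)·127 = 16129.

16129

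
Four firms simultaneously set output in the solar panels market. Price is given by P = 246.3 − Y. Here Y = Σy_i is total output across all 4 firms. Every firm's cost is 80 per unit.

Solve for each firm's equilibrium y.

33.26

A representative firm's profit is π_i = y_i(246.3 − Y) − 80y_i, with Y = y_i + Σ_{j≠i} y_j.
First-order condition: 166.3 − 2y_i − Σ_{j≠i} y_j = 0.
Imposing symmetry (y_j = y for all j) turns Σ_{j≠i} y_j into 3y, so 166.3 = 5y and y = 33.26.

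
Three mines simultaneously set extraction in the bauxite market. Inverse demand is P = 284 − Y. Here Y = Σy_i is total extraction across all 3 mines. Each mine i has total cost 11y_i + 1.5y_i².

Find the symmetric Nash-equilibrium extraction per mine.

A representative mine's profit is π_i = y_i(284 − Y) − 11y_i − 1.5y_i², with Y = y_i + Σ_{j≠i} y_j.
First-order condition: 273 − 5y_i − Σ_{j≠i} y_j = 0.
In a symmetric equilibrium every mine chooses the same y, so Σ_{j≠i} y_j = 2y. The condition becomes 273 − 7y = 0, giving y = 273/7 = 39.

39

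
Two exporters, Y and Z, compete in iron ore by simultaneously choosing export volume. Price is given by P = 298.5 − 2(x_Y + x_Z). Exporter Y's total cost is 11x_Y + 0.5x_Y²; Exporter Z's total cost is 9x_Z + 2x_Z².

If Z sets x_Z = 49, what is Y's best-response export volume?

Exporter Y's profit: π = x_Y(298.5 − 2(x_Y + x_Z)) − 11x_Y − 0.5x_Y².
∂π/∂x_Y = 287.5 − 5x_Y − 2x_Z = 0, so x_Y = 57.5 − 0.4x_Z.
At x_Z = 49: x_Y = 57.5 − 0.4·49 = 37.9.

37.9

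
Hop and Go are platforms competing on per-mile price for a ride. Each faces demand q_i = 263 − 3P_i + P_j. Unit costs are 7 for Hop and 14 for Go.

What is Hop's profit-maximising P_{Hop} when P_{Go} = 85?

Hop's profit: π = (P_{Hop} − 7)(263 − 3P_{Hop} + P_{Go}).
∂π/∂P_{Hop} = 284 − 6P_{Hop} + P_{Go} = 0 ⇒ P_{Hop} = 142/3 + (1/6)P_{Go}.
At P_{Go} = 85: P_{Hop} = 142/3 + (1/6)·85 = 61.5.

61.5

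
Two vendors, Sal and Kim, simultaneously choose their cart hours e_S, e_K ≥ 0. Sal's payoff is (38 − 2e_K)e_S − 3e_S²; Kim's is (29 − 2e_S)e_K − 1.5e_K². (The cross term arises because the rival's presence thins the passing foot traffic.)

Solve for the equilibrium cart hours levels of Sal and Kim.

4, 7

Expanding Sal's payoff: 38e_S − 2e_Ke_S − 3e_S².
∂π/∂e_S = 38 − 2e_K − 6e_S = 0, so e_S = 19/3 − (1/3)e_K.
Likewise for Kim: e_K = 29/3 − (2/3)e_S.
Substituting the second reaction function into the first: e_S = 19/3 − (1/3)(29/3 − (2/3)e_S), which gives (7/9)e_S = 28/9 ⇒ e_S = 4.
Then e_K = 29/3 − (2/3)·4 = 7.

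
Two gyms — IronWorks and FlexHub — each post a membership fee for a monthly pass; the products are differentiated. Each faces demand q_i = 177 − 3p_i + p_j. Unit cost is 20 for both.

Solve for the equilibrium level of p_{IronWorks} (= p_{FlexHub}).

IronWorks's profit: π = (p_{IronWorks} − 20)(177 − 3p_{IronWorks} + p_{FlexHub}).
∂π/∂p_{IronWorks} = 237 − 6p_{IronWorks} + p_{FlexHub} = 0 ⇒ p_{IronWorks} = 39.5 + (1/6)p_{FlexHub}.
Setting p_{IronWorks} = p_{FlexHub} in the reaction function: p_{IronWorks} = 39.5 + (1/6)p_{IronWorks}, so p_{IronWorks} = 39.5 / (5/6) = 47.4.

47.4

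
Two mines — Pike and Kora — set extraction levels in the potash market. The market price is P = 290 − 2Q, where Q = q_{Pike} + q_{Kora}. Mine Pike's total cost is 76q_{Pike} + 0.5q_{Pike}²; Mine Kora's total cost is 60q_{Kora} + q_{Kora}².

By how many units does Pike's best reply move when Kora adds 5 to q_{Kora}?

-2

Mine Pike's profit: π = q_{Pike}(290 − 2(q_{Pike} + q_{Kora})) − 76q_{Pike} − 0.5q_{Pike}².
∂π/∂q_{Pike} = 214 − 5q_{Pike} − 2q_{Kora} = 0, so q_{Pike} = 42.8 − 0.4q_{Kora}.
The reaction-function slope is −0.4, so a 5-unit rise in q_{Kora} moves q_{Pike} by −0.4 × 5 = −2. Pike's best response falls — the actions are strategic substitutes.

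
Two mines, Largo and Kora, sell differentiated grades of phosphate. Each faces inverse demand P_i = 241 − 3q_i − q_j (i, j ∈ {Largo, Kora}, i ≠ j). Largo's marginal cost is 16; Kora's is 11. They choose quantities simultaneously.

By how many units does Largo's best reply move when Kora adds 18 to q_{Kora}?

Mine Largo's profit: π = q_{Largo}(241 − 3q_{Largo} − q_{Kora}) − 16q_{Largo}.
∂π/∂q_{Largo} = 225 − 6q_{Largo} − q_{Kora} = 0 ⇒ q_{Largo} = 37.5 − (1/6)q_{Kora}.
The reaction-function slope is −1/6, so an 18-unit rise in q_{Kora} moves q_{Largo} by −1/6 × 18 = −3. Largo's best response falls — the actions are strategic substitutes.

-3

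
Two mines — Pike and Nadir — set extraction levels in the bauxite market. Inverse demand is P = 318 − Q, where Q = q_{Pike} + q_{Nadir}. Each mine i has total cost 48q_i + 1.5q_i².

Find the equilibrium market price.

Mine Pike's profit: π = q_{Pike}(318 − (q_{Pike} + q_{Nadir})) − 48q_{Pike} − 1.5q_{Pike}².
∂π/∂q_{Pike} = 270 − 5q_{Pike} − q_{Nadir} = 0, so q_{Pike} = 54 − 0.2q_{Nadir}.
Setting q_{Pike} = q_{Nadir} in the reaction function: q_{Pike} = 54 − 0.2q_{Pike}, so q_{Pike} = 54 / 1.2 = 45.
Equilibrium price: P = 318 − 90 = 228.

228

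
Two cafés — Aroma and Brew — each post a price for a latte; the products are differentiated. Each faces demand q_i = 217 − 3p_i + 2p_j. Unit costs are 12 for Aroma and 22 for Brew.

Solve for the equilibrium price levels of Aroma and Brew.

Aroma's profit: π = (p_{Aroma} − 12)(217 − 3p_{Aroma} + 2p_{Brew}).
∂π/∂p_{Aroma} = 253 − 6p_{Aroma} + 2p_{Brew} = 0 ⇒ p_{Aroma} = 253/6 + (1/3)p_{Brew}.
Similarly p_{Brew} = 283/6 + (1/3)p_{Aroma}.
Solving the two reaction functions simultaneously: (1 − (1/3)(1/3))p_{Aroma} = 253/6 + (1/3)·(283/6), so (8/9)p_{Aroma} = 521/9 and p_{Aroma} = 65.125.
Then p_{Brew} = 283/6 + (1/3)·65.125 = 68.875.

65.125, 68.875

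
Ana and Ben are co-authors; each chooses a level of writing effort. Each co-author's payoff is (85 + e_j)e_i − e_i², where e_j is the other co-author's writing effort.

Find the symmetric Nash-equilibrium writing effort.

Ana's payoff is (85 + e_B)e_A − e_A².
∂π/∂e_A = 85 + e_B − 2e_A = 0, so e_A = 42.5 + 0.5e_B.
By symmetry e_B = e_A; substituting into the reaction function, 0.5e_A = 42.5 and e_A = 85.

85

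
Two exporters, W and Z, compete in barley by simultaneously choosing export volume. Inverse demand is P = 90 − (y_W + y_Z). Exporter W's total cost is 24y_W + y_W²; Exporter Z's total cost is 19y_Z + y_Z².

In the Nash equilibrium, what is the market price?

Exporter W's profit: π = y_W(90 − (y_W + y_Z)) − 24y_W − y_W².
∂π/∂y_W = 66 − 4y_W − y_Z = 0, so y_W = 16.5 − 0.25y_Z.
By the same steps for Z: y_Z = 17.75 − 0.25y_W.
Substituting the second reaction function into the first: y_W = 16.5 − 0.25(17.75 − 0.25y_W), which gives 0.9375y_W = 12.0625 ⇒ y_W = 193/15.
Then y_Z = 17.75 − 0.25·(193/15) = 218/15.
Equilibrium price: P = 90 − 27.4 = 62.6.

62.6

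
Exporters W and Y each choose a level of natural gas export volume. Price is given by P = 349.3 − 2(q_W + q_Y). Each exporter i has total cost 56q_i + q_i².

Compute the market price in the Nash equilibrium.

Exporter W's profit: π = q_W(349.3 − 2(q_W + q_Y)) − 56q_W − q_W².
∂π/∂q_W = 293.3 − 6q_W − 2q_Y = 0, so q_W = 2933/60 − (1/3)q_Y.
Setting q_W = q_Y in the reaction function: q_W = 2933/60 − (1/3)q_W, so q_W = (2933/60) / (4/3) = 36.6625.
Equilibrium price: P = 349.3 − 2·73.325 = 202.65.

202.65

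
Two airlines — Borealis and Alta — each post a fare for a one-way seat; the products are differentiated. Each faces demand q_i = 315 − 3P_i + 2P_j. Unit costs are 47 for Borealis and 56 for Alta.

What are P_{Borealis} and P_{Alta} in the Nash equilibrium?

115.6875, 119.0625

Borealis's profit: π = (P_{Borealis} − 47)(315 − 3P_{Borealis} + 2P_{Alta}).
∂π/∂P_{Borealis} = 456 − 6P_{Borealis} + 2P_{Alta} = 0 ⇒ P_{Borealis} = 76 + (1/3)P_{Alta}.
Similarly P_{Alta} = 80.5 + (1/3)P_{Borealis}.
Solving the two reaction functions simultaneously: (1 − (1/3)(1/3))P_{Borealis} = 76 + (1/3)·80.5, so (8/9)P_{Borealis} = 617/6 and P_{Borealis} = 115.6875.
Then P_{Alta} = 80.5 + (1/3)·115.6875 = 119.0625.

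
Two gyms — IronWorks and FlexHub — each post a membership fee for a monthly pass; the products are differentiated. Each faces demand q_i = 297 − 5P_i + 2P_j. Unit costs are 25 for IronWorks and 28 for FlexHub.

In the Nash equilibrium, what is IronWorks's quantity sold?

IronWorks's profit: π = (P_{IronWorks} − 25)(297 − 5P_{IronWorks} + 2P_{FlexHub}).
∂π/∂P_{IronWorks} = 422 − 10P_{IronWorks} + 2P_{FlexHub} = 0 ⇒ P_{IronWorks} = 42.2 + 0.2P_{FlexHub}.
Similarly P_{FlexHub} = 43.7 + 0.2P_{IronWorks}.
Substituting the second reaction function into the first: P_{IronWorks} = 42.2 + 0.2(43.7 + 0.2P_{IronWorks}), which gives 0.96P_{IronWorks} = 50.94 ⇒ P_{IronWorks} = 53.0625.
Then P_{FlexHub} = 43.7 + 0.2·53.0625 = 54.3125.
q_{IronWorks} = 297 − 5·53.0625 + 2·54.3125 = 140.3125.

140.3125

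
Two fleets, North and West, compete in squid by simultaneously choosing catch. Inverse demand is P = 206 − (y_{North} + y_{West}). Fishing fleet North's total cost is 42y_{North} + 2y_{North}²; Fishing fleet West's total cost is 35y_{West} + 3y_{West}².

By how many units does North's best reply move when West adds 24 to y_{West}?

Fishing fleet North's profit: π = y_{North}(206 − (y_{North} + y_{West})) − 42y_{North} − 2y_{North}².
∂π/∂y_{North} = 164 − 6y_{North} − y_{West} = 0, so y_{North} = 82/3 − (1/6)y_{West}.
The reaction-function slope is −1/6, so a 24-unit rise in y_{West} moves y_{North} by −1/6 × 24 = −4. North's best response falls — the actions are strategic substitutes.

-4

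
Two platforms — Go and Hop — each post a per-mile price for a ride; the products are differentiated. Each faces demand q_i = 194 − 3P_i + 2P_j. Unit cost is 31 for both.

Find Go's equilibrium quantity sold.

122.25

Go's profit: π = (P_{Go} − 31)(194 − 3P_{Go} + 2P_{Hop}).
∂π/∂P_{Go} = 287 − 6P_{Go} + 2P_{Hop} = 0 ⇒ P_{Go} = 287/6 + (1/3)P_{Hop}.
The game is symmetric, so in equilibrium P_{Hop} = P_{Go}: the reaction function gives (2/3)P_{Go} = 287/6, hence P_{Go} = 71.75.
q_{Go} = 194 − 3·71.75 + 2·71.75 = 122.25.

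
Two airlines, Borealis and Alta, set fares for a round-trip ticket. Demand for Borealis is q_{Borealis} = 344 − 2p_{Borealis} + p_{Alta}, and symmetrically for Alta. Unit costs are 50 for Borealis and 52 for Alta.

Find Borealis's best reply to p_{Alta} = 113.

139.25

Borealis's profit: π = (p_{Borealis} − 50)(344 − 2p_{Borealis} + p_{Alta}).
∂π/∂p_{Borealis} = 444 − 4p_{Borealis} + p_{Alta} = 0 ⇒ p_{Borealis} = 111 + 0.25p_{Alta}.
At p_{Alta} = 113: p_{Borealis} = 111 + 0.25·113 = 139.25.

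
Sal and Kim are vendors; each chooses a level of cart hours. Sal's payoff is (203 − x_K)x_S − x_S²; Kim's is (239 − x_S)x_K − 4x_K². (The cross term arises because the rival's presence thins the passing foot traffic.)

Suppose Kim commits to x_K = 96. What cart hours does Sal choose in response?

Expanding Sal's payoff: 203x_S − x_Kx_S − x_S².
∂π/∂x_S = 203 − x_K − 2x_S = 0, so x_S = 101.5 − 0.5x_K.
At x_K = 96: x_S = 101.5 − 0.5·96 = 53.5.

53.5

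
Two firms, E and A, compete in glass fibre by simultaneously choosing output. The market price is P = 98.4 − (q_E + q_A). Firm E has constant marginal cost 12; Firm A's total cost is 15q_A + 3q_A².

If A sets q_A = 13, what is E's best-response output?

36.7

Firm E's profit: π = q_E(98.4 − (q_E + q_A)) − 12q_E.
∂π/∂q_E = 86.4 − 2q_E − q_A = 0, so q_E = 43.2 − 0.5q_A.
At q_A = 13: q_E = 43.2 − 0.5·13 = 36.7.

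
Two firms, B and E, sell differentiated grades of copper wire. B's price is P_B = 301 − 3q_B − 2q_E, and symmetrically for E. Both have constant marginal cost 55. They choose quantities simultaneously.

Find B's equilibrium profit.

Firm B's profit: π = q_B(301 − 3q_B − 2q_E) − 55q_B.
∂π/∂q_B = 246 − 6q_B − 2q_E = 0 ⇒ q_B = 41 − (1/3)q_E.
Setting q_B = q_E in the reaction function: q_B = 41 − (1/3)q_B, so q_B = 41 / (4/3) = 30.75.
P_B = 301 − 3·30.75 − 2·30.75 = 147.25.
Profit = (147.25 − 55)·30.75 = 2836.6875.

2836.6875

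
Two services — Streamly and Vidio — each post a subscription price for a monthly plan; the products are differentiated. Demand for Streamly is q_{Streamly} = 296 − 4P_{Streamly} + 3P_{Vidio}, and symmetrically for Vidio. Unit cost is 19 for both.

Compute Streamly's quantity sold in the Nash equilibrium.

221.6

Streamly's profit: π = (P_{Streamly} − 19)(296 − 4P_{Streamly} + 3P_{Vidio}).
∂π/∂P_{Streamly} = 372 − 8P_{Streamly} + 3P_{Vidio} = 0 ⇒ P_{Streamly} = 46.5 + 0.375P_{Vidio}.
Setting P_{Streamly} = P_{Vidio} in the reaction function: P_{Streamly} = 46.5 + 0.375P_{Streamly}, so P_{Streamly} = 46.5 / 0.625 = 74.4.
q_{Streamly} = 296 − 4·74.4 + 3·74.4 = 221.6.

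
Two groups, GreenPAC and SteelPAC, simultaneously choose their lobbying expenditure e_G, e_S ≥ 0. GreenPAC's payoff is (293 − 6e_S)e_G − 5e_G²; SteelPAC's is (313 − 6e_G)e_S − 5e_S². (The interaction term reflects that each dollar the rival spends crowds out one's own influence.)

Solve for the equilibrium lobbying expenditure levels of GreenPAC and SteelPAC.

Expanding GreenPAC's payoff: 293e_G − 6e_Se_G − 5e_G².
∂π/∂e_G = 293 − 6e_S − 10e_G = 0, so e_G = 29.3 − 0.6e_S.
Likewise for SteelPAC: e_S = 31.3 − 0.6e_G.
Solving the two reaction functions simultaneously: (1 − (−0.6)(−0.6))e_G = 29.3 − 0.6·31.3, so 0.64e_G = 10.52 and e_G = 16.4375.
Then e_S = 31.3 − 0.6·16.4375 = 21.4375.

16.4375, 21.4375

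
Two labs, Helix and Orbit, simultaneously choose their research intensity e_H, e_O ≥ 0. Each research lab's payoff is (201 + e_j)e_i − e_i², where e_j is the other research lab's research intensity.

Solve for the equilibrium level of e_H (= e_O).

201

Helix's payoff is (201 + e_O)e_H − e_H².
∂π/∂e_H = 201 + e_O − 2e_H = 0, so e_H = 100.5 + 0.5e_O.
Setting e_H = e_O in the reaction function: e_H = 100.5 + 0.5e_H, so e_H = 100.5 / 0.5 = 201.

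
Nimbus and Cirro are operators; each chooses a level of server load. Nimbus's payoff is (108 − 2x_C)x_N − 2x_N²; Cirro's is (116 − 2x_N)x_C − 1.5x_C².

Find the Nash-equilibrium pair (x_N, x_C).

11.5, 31

Expanding Nimbus's payoff: 108x_N − 2x_Cx_N − 2x_N².
∂π/∂x_N = 108 − 2x_C − 4x_N = 0, so x_N = 27 − 0.5x_C.
Likewise for Cirro: x_C = 116/3 − (2/3)x_N.
Substituting the second reaction function into the first: x_N = 27 − 0.5(116/3 − (2/3)x_N), which gives (2/3)x_N = 23/3 ⇒ x_N = 11.5.
Then x_C = 116/3 − (2/3)·11.5 = 31.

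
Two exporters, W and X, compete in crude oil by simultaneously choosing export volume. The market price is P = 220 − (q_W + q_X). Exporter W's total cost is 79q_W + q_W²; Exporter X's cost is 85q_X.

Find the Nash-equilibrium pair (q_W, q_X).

Exporter W's profit: π = q_W(220 − (q_W + q_X)) − 79q_W − q_W².
∂π/∂q_W = 141 − 4q_W − q_X = 0, so q_W = 35.25 − 0.25q_X.
For X: ∂π/∂q_X = 135 − 2q_X − q_W = 0 ⇒ q_X = 67.5 − 0.5q_W.
Plugging q_X into W's best response: q_W = 35.25 − 0.25(67.5 − 0.5q_W) ⇒ 0.875q_W = 18.375, so q_W = 21.
Then q_X = 67.5 − 0.5·21 = 57.

21, 57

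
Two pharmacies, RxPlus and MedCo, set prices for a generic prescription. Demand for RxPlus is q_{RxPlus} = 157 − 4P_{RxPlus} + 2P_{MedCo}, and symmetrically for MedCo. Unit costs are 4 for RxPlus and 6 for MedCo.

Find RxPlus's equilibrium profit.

RxPlus's profit: π = (P_{RxPlus} − 4)(157 − 4P_{RxPlus} + 2P_{MedCo}).
∂π/∂P_{RxPlus} = 173 − 8P_{RxPlus} + 2P_{MedCo} = 0 ⇒ P_{RxPlus} = 21.625 + 0.25P_{MedCo}.
Similarly P_{MedCo} = 22.625 + 0.25P_{RxPlus}.
Plugging P_{MedCo} into RxPlus's best response: P_{RxPlus} = 21.625 + 0.25(22.625 + 0.25P_{RxPlus}) ⇒ 0.9375P_{RxPlus} = 873/32, so P_{RxPlus} = 29.1.
Then P_{MedCo} = 22.625 + 0.25·29.1 = 29.9.
q_{RxPlus} = 157 − 4·29.1 + 2·29.9 = 100.4.
Profit = (29.1 − 4)·100.4 = 2520.04.

2520.04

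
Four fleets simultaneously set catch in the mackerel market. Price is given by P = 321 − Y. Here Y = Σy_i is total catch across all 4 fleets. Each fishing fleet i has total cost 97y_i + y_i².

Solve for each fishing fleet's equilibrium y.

32

A representative fishing fleet's profit is π_i = y_i(321 − Y) − 97y_i − y_i², with Y = y_i + Σ_{j≠i} y_j.
First-order condition: 224 − 4y_i − Σ_{j≠i} y_j = 0.
In a symmetric equilibrium every fishing fleet chooses the same y, so Σ_{j≠i} y_j = 3y. The condition becomes 224 − 7y = 0, giving y = 224/7 = 32.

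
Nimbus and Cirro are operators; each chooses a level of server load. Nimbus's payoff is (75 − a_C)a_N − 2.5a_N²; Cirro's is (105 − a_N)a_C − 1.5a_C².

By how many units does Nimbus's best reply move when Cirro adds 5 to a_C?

-1

Expanding Nimbus's payoff: 75a_N − a_Ca_N − 2.5a_N².
∂π/∂a_N = 75 − a_C − 5a_N = 0, so a_N = 15 − 0.2a_C.
The reaction-function slope is −0.2, so a 5-unit rise in a_C moves a_N by −0.2 × 5 = −1. Nimbus's best response falls — the actions are strategic substitutes.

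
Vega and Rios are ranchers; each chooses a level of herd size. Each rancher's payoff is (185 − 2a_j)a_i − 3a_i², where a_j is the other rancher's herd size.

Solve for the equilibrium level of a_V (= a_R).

Vega's payoff is (185 − 2a_R)a_V − 3a_V².
∂π/∂a_V = 185 − 2a_R − 6a_V = 0, so a_V = 185/6 − (1/3)a_R.
The game is symmetric, so in equilibrium a_R = a_V: the reaction function gives (4/3)a_V = 185/6, hence a_V = 23.125.

23.125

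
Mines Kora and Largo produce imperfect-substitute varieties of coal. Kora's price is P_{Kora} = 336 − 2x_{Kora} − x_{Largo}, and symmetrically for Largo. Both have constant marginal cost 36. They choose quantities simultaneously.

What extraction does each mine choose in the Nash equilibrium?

60

Mine Kora's profit: π = x_{Kora}(336 − 2x_{Kora} − x_{Largo}) − 36x_{Kora}.
∂π/∂x_{Kora} = 300 − 4x_{Kora} − x_{Largo} = 0 ⇒ x_{Kora} = 75 − 0.25x_{Largo}.
The game is symmetric, so in equilibrium x_{Largo} = x_{Kora}: the reaction function gives 1.25x_{Kora} = 75, hence x_{Kora} = 60.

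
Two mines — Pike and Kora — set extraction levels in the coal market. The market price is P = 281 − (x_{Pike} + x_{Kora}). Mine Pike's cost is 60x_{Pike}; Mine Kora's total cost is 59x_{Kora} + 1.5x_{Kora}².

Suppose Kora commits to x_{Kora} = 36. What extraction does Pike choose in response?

Mine Pike's profit: π = x_{Pike}(281 − (x_{Pike} + x_{Kora})) − 60x_{Pike}.
∂π/∂x_{Pike} = 221 − 2x_{Pike} − x_{Kora} = 0, so x_{Pike} = 110.5 − 0.5x_{Kora}.
At x_{Kora} = 36: x_{Pike} = 110.5 − 0.5·36 = 92.5.

92.5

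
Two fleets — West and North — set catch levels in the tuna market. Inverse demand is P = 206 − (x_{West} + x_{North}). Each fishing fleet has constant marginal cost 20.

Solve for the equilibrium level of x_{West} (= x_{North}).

62

Fishing fleet West's profit: π = x_{West}(206 − (x_{West} + x_{North})) − 20x_{West}.
∂π/∂x_{West} = 186 − 2x_{West} − x_{North} = 0, so x_{West} = 93 − 0.5x_{North}.
Setting x_{West} = x_{North} in the reaction function: x_{West} = 93 − 0.5x_{West}, so x_{West} = 93 / 1.5 = 62.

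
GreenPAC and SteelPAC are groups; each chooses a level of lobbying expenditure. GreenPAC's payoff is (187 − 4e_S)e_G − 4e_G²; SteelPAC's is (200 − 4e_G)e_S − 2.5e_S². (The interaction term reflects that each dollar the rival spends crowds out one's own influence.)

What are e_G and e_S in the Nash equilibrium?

Expanding GreenPAC's payoff: 187e_G − 4e_Se_G − 4e_G².
∂π/∂e_G = 187 − 4e_S − 8e_G = 0, so e_G = 23.375 − 0.5e_S.
Likewise for SteelPAC: e_S = 40 − 0.8e_G.
Substituting the second reaction function into the first: e_G = 23.375 − 0.5(40 − 0.8e_G), which gives 0.6e_G = 3.375 ⇒ e_G = 5.625.
Then e_S = 40 − 0.8·5.625 = 35.5.

5.625, 35.5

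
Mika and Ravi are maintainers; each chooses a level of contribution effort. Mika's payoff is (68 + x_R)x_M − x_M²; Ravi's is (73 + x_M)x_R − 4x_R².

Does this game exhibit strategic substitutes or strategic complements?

Expanding Mika's payoff: 68x_M + x_Rx_M − x_M².
∂π/∂x_M = 68 + x_R − 2x_M = 0, so x_M = 34 + 0.5x_R.
The best-response slope dx_M/dx_R = 0.5 > 0: the reaction function is upward-sloping, so the choices are strategic complements.

strategic complements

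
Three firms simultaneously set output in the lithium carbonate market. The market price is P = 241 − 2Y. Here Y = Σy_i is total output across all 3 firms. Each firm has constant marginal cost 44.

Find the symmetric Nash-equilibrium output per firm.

24.625

A representative firm's profit is π_i = y_i(241 − 2Y) − 44y_i, with Y = y_i + Σ_{j≠i} y_j.
First-order condition: 197 − 4y_i − 2Σ_{j≠i} y_j = 0.
In a symmetric equilibrium every firm chooses the same y, so Σ_{j≠i} y_j = 2y. The condition becomes 197 − 8y = 0, giving y = 197/8 = 24.625.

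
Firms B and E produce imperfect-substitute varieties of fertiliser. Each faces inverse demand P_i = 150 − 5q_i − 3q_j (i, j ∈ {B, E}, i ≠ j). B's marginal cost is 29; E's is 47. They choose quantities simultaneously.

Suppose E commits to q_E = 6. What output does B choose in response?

10.3

Firm B's profit: π = q_B(150 − 5q_B − 3q_E) − 29q_B.
∂π/∂q_B = 121 − 10q_B − 3q_E = 0 ⇒ q_B = 12.1 − 0.3q_E.
At q_E = 6: q_B = 12.1 − 0.3·6 = 10.3.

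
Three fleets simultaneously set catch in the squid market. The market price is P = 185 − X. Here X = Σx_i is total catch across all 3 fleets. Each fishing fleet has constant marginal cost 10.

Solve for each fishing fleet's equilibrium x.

A representative fishing fleet's profit is π_i = x_i(185 − X) − 10x_i, with X = x_i + Σ_{j≠i} x_j.
First-order condition: 175 − 2x_i − Σ_{j≠i} x_j = 0.
With identical fishing fleets, set every x_j = x: then 175 − 2x − 2x = 0, i.e. x = 175/4 = 43.75.

43.75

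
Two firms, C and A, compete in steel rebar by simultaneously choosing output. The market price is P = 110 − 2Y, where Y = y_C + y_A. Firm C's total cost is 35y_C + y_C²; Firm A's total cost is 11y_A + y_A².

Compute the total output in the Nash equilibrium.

21.75

Firm C's profit: π = y_C(110 − 2(y_C + y_A)) − 35y_C − y_C².
∂π/∂y_C = 75 − 6y_C − 2y_A = 0, so y_C = 12.5 − (1/3)y_A.
By the same steps for A: y_A = 16.5 − (1/3)y_C.
Solving the two reaction functions simultaneously: (1 − (−1/3)(−1/3))y_C = 12.5 − (1/3)·16.5, so (8/9)y_C = 7 and y_C = 7.875.
Then y_A = 16.5 − (1/3)·7.875 = 13.875.
Total output: 7.875 + 13.875 = 21.75.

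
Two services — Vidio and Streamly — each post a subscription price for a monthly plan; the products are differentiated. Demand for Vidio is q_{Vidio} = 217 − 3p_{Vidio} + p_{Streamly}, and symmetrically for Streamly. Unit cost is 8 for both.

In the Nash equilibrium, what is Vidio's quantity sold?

Vidio's profit: π = (p_{Vidio} − 8)(217 − 3p_{Vidio} + p_{Streamly}).
∂π/∂p_{Vidio} = 241 − 6p_{Vidio} + p_{Streamly} = 0 ⇒ p_{Vidio} = 241/6 + (1/6)p_{Streamly}.
The game is symmetric, so in equilibrium p_{Streamly} = p_{Vidio}: the reaction function gives (5/6)p_{Vidio} = 241/6, hence p_{Vidio} = 48.2.
q_{Vidio} = 217 − 3·48.2 + 48.2 = 120.6.

120.6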